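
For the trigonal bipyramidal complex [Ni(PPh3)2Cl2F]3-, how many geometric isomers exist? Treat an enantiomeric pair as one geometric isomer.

5

In a trigonal bipyramid the two axial positions differ from the three equatorial ones.
Placing the ligands in turn and identifying arrangements related by rotation or reflection leaves 5 distinct geometric isomers.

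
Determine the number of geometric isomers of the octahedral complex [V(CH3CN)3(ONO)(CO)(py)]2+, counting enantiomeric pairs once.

4

An octahedron has six vertices in three trans pairs; every non-trans pair is cis.
Working through the distinct placements yields 4 geometric isomers: CH3CN mer (3 arrangements); CH3CN fac (chiral).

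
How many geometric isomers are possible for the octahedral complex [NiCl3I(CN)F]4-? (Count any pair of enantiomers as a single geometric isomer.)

4

In an octahedral complex each vertex has one trans partner and four cis neighbours.
Working through the distinct placements yields 4 geometric isomers: Cl mer (3 arrangements); Cl fac (chiral).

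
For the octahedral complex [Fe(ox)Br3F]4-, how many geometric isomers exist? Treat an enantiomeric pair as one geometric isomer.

Each ox is bidentate and must span two cis positions.
Systematic placement gives 2 geometric isomers: Br mer; Br fac.

2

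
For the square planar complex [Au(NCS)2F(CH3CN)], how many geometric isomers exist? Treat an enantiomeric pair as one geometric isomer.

In a square planar complex each vertex has one trans partner and two cis neighbours.
Systematic placement gives 2 geometric isomers: NCS cis; NCS trans.

2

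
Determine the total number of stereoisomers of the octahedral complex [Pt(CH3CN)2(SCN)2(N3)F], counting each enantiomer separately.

An octahedron has six vertices in three trans pairs; every non-trans pair is cis.
Systematic placement gives 6 geometric isomers: CH3CN trans, SCN trans; CH3CN trans, SCN cis; CH3CN cis, SCN trans; CH3CN cis, SCN cis (3 arrangements, 2 chiral).
Of these, 2 lack any improper symmetry element and so occur as enantiomeric pairs, giving 6 + 2 = 8 stereoisomers in total.

8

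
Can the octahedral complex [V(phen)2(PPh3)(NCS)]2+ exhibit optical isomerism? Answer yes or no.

yes

The six octahedral sites form three mutually perpendicular trans pairs.
Each phen is bidentate and must span two cis positions.
The distinct arrangements are (2 in all): PPh3 and NCS mutually trans; PPh3 and NCS mutually cis (chiral).
One of these lacks any improper symmetry element and so occurs as an enantiomeric pair, giving 2 + 1 = 3 stereoisomers in total.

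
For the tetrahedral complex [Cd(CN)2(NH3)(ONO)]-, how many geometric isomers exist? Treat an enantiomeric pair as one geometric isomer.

Only one geometric arrangement is possible.

1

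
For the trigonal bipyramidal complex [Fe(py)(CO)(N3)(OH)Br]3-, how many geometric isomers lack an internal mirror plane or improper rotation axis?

10

Placing the ligands in turn and identifying arrangements related by rotation or reflection leaves 10 distinct geometric isomers.
Of these, 10 lack any improper symmetry element and so occur as enantiomeric pairs, giving 10 + 10 = 20 stereoisomers in total.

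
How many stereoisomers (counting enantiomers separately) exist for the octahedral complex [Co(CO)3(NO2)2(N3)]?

An octahedron has six vertices in three trans pairs; every non-trans pair is cis.
The distinct arrangements are (3 in all): CO mer, NO2 trans; CO mer, NO2 cis; CO fac, NO2 cis.
Each arrangement has an internal mirror plane or centre of symmetry, so none is chiral.

3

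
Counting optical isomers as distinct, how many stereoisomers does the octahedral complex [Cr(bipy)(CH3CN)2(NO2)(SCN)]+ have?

6

An octahedron has six vertices in three trans pairs; every non-trans pair is cis.
Each bipy is bidentate and must span two cis positions.
The distinct arrangements are (4 in all): CH3CN trans; CH3CN cis (3 arrangements, 2 chiral).
Of these, 2 lack any improper symmetry element and so occur as enantiomeric pairs, giving 4 + 2 = 6 stereoisomers in total.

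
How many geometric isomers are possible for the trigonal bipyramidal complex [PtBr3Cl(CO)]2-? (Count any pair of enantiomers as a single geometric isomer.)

In a trigonal bipyramid the two axial positions differ from the three equatorial ones.
There are 4 geometric isomers: Cl equatorial, CO equatorial; Cl equatorial, CO axial; Cl axial, CO equatorial; Cl axial, CO axial.

4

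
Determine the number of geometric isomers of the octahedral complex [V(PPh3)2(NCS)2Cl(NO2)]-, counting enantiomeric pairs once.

6

The six octahedral sites form three mutually perpendicular trans pairs.
Systematic placement gives 6 geometric isomers: PPh3 trans, NCS cis; PPh3 cis, NCS cis (3 arrangements, 2 chiral); PPh3 trans, NCS trans; PPh3 cis, NCS trans.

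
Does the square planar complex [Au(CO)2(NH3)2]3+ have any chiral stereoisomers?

A square has two trans pairs of vertices; adjacent vertices are cis.
There are 2 geometric isomers: CO cis; CO trans.
Each arrangement has an internal mirror plane or centre of symmetry, so none is chiral.

no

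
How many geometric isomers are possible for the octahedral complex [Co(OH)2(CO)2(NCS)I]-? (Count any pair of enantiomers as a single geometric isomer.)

In an octahedral complex each vertex has one trans partner and four cis neighbours.
The distinct arrangements are (6 in all): OH trans, CO trans; OH cis, CO trans; OH trans, CO cis; OH cis, CO cis (3 arrangements, 2 chiral).

6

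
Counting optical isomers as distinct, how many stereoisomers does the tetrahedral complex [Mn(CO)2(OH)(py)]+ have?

1

In a tetrahedral complex all four positions are equivalent and every pair of ligands is adjacent — there is no cis/trans distinction.
Only one geometric arrangement is possible.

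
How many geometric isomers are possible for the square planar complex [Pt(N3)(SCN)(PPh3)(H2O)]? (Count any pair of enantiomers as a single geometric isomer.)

3

A square has two trans pairs of vertices; adjacent vertices are cis.
Working through the distinct placements yields 3 geometric isomers: (H2O/PPh3 trans, N3/SCN trans); (H2O/SCN trans, N3/PPh3 trans); (H2O/N3 trans, PPh3/SCN trans).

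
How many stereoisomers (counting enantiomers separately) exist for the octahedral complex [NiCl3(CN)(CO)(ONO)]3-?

The six octahedral sites form three mutually perpendicular trans pairs.
The distinct arrangements are (4 in all): Cl mer (3 arrangements); Cl fac (chiral).
One of these lacks any improper symmetry element and so occurs as an enantiomeric pair, giving 4 + 1 = 5 stereoisomers in total.

5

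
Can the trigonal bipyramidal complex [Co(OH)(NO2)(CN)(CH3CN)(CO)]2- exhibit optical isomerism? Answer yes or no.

yes

A trigonal bipyramid has two axial and three equatorial sites, which are chemically inequivalent.
Placing the ligands in turn and identifying arrangements related by rotation or reflection leaves 10 distinct geometric isomers.
Of these, 10 lack any improper symmetry element and so occur as enantiomeric pairs, giving 10 + 10 = 20 stereoisomers in total.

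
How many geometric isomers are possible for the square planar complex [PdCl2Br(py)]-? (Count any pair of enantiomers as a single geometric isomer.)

A square has two trans pairs of vertices; adjacent vertices are cis.
The distinct arrangements are (2 in all): Cl cis; Cl trans.

2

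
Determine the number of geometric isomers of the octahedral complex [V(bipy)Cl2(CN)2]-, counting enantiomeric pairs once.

An octahedron has six vertices in three trans pairs; every non-trans pair is cis.
Each bipy is bidentate and must span two cis positions.
There are 3 geometric isomers: Cl cis, CN trans; Cl cis, CN cis (chiral); Cl trans, CN cis.

3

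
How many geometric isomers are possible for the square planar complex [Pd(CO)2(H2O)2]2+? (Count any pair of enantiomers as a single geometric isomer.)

2

In a square planar complex each vertex has one trans partner and two cis neighbours.
The distinct arrangements are (2 in all): CO cis; CO trans.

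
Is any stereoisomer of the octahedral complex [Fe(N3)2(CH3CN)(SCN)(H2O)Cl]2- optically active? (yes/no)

yes

The six octahedral sites form three mutually perpendicular trans pairs.
Exhaustive case analysis gives 9 geometric isomers.
Of these, 6 lack any improper symmetry element and so occur as enantiomeric pairs, giving 9 + 6 = 15 stereoisomers in total.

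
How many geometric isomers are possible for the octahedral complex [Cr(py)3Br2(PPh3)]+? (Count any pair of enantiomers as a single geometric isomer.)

The six octahedral sites form three mutually perpendicular trans pairs.
Working through the distinct placements yields 3 geometric isomers: py mer, Br trans; py mer, Br cis; py fac, Br cis.

3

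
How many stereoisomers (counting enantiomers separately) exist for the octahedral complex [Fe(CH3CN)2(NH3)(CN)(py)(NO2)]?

15

The six octahedral sites form three mutually perpendicular trans pairs.
Systematic enumeration (placing each ligand type in turn and discarding arrangements equivalent by rotation or reflection) gives 9 geometric isomers.
Of these, 6 lack any improper symmetry element and so occur as enantiomeric pairs, giving 9 + 6 = 15 stereoisomers in total.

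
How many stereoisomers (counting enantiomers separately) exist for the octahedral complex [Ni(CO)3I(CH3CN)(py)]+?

An octahedron has six vertices in three trans pairs; every non-trans pair is cis.
There are 4 geometric isomers: CO mer (3 arrangements); CO fac (chiral).
One of these lacks any improper symmetry element and so occurs as an enantiomeric pair, giving 4 + 1 = 5 stereoisomers in total.

5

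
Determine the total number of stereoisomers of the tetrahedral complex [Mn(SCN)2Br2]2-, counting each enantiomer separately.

In a tetrahedral complex all four positions are equivalent and every pair of ligands is adjacent — there is no cis/trans distinction.
Only one geometric arrangement is possible.

1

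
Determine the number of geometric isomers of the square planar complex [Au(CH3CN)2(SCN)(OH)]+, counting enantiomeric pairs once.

In a square planar complex each vertex has one trans partner and two cis neighbours.
Systematic placement gives 2 geometric isomers: CH3CN cis; CH3CN trans.

2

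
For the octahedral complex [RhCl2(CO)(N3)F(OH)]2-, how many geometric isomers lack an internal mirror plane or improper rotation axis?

6

An octahedron has six vertices in three trans pairs; every non-trans pair is cis.
Placing the ligands in turn and identifying arrangements related by rotation or reflection leaves 9 distinct geometric isomers.
Of these, 6 lack any improper symmetry element and so occur as enantiomeric pairs, giving 9 + 6 = 15 stereoisomers in total.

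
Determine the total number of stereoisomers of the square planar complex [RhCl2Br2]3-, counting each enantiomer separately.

2

A square has two trans pairs of vertices; adjacent vertices are cis.
The distinct arrangements are (2 in all): Cl cis; Cl trans.
Each arrangement has an internal mirror plane or centre of symmetry, so none is chiral.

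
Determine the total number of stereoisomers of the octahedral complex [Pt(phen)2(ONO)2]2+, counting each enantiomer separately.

3

The six octahedral sites form three mutually perpendicular trans pairs.
Each phen is bidentate and must span two cis positions.
Working through the distinct placements yields 2 geometric isomers: ONO trans; ONO cis (chiral).
One of these lacks any improper symmetry element and so occurs as an enantiomeric pair, giving 2 + 1 = 3 stereoisomers in total.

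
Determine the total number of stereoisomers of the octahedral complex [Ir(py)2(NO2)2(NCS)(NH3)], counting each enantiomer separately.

An octahedron has six vertices in three trans pairs; every non-trans pair is cis.
The distinct arrangements are (6 in all): py trans, NO2 trans; py cis, NO2 cis (3 arrangements, 2 chiral); py trans, NO2 cis; py cis, NO2 trans.
Of these, 2 lack any improper symmetry element and so occur as enantiomeric pairs, giving 6 + 2 = 8 stereoisomers in total.

8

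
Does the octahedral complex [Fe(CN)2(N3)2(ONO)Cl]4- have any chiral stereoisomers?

yes

The six octahedral sites form three mutually perpendicular trans pairs.
There are 6 geometric isomers: CN trans, N3 cis; CN trans, N3 trans; CN cis, N3 cis (3 arrangements, 2 chiral); CN cis, N3 trans.
Of these, 2 lack any improper symmetry element and so occur as enantiomeric pairs, giving 6 + 2 = 8 stereoisomers in total.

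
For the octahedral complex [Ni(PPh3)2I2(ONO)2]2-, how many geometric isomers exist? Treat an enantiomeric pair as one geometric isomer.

5

In an octahedral complex each vertex has one trans partner and four cis neighbours.
Systematic placement gives 5 geometric isomers: PPh3 trans, I trans, ONO trans; PPh3 cis, I trans, ONO cis; PPh3 trans, I cis, ONO cis; PPh3 cis, I cis, ONO cis (chiral); PPh3 cis, I cis, ONO trans.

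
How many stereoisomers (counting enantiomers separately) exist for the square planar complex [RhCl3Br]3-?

1

A square has two trans pairs of vertices; adjacent vertices are cis.
Only one geometric arrangement is possible.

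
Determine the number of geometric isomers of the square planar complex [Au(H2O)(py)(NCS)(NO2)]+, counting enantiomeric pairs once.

3

A square has two trans pairs of vertices; adjacent vertices are cis.
Systematic placement gives 3 geometric isomers: (H2O/NO2 trans, NCS/py trans); (H2O/py trans, NCS/NO2 trans); (H2O/NCS trans, NO2/py trans).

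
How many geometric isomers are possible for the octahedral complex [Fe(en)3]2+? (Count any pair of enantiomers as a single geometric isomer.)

1

Each en is bidentate and must span two cis positions.
Only one geometric arrangement is possible; it has no improper symmetry element, so it exists as a pair of enantiomers (2 stereoisomers).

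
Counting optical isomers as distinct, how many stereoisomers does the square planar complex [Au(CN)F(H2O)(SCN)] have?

3

A square has two trans pairs of vertices; adjacent vertices are cis.
The distinct arrangements are (3 in all): (CN/H2O trans, F/SCN trans); (CN/SCN trans, F/H2O trans); (CN/F trans, H2O/SCN trans).
Each arrangement has an internal mirror plane or centre of symmetry, so none is chiral.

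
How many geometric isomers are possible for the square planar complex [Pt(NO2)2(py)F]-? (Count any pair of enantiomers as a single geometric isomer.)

2

In a square planar complex each vertex has one trans partner and two cis neighbours.
Working through the distinct placements yields 2 geometric isomers: NO2 cis; NO2 trans.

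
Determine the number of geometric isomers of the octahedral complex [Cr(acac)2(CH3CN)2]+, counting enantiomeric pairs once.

Each acac is bidentate and must span two cis positions.
There are 2 geometric isomers: CH3CN trans; CH3CN cis (chiral).

2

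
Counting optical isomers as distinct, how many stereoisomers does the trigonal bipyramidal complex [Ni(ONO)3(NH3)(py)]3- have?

The distinct arrangements are (4 in all): NH3 axial, py equatorial; NH3 axial, py axial; NH3 equatorial, py equatorial; NH3 equatorial, py axial.
Each arrangement has an internal mirror plane or centre of symmetry, so none is chiral.

4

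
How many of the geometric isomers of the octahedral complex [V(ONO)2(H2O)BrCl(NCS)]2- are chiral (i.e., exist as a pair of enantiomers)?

The six octahedral sites form three mutually perpendicular trans pairs.
Systematic enumeration (placing each ligand type in turn and discarding arrangements equivalent by rotation or reflection) gives 9 geometric isomers.
Of these, 6 lack any improper symmetry element and so occur as enantiomeric pairs, giving 9 + 6 = 15 stereoisomers in total.

6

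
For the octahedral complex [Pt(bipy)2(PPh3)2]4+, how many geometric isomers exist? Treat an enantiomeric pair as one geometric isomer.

The six octahedral sites form three mutually perpendicular trans pairs.
Each bipy is bidentate and must span two cis positions.
There are 2 geometric isomers: PPh3 trans; PPh3 cis (chiral).

2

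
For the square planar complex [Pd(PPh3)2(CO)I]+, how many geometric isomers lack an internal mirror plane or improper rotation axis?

0

In a square planar complex each vertex has one trans partner and two cis neighbours.
Working through the distinct placements yields 2 geometric isomers: PPh3 cis; PPh3 trans.
Each arrangement has an internal mirror plane or centre of symmetry, so none is chiral.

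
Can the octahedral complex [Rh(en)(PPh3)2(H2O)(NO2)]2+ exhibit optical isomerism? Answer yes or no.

yes

In an octahedral complex each vertex has one trans partner and four cis neighbours.
Each en is bidentate and must span two cis positions.
Systematic placement gives 4 geometric isomers: PPh3 cis (3 arrangements, 2 chiral); PPh3 trans.
Of these, 2 lack any improper symmetry element and so occur as enantiomeric pairs, giving 4 + 2 = 6 stereoisomers in total.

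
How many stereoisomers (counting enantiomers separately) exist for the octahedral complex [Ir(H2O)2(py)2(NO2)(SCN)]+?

8

The six octahedral sites form three mutually perpendicular trans pairs.
Working through the distinct placements yields 6 geometric isomers: H2O trans, py trans; H2O trans, py cis; H2O cis, py trans; H2O cis, py cis (3 arrangements, 2 chiral).
Of these, 2 lack any improper symmetry element and so occur as enantiomeric pairs, giving 6 + 2 = 8 stereoisomers in total.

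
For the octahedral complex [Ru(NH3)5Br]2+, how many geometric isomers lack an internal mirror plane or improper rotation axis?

0

In an octahedral complex each vertex has one trans partner and four cis neighbours.
Only one geometric arrangement is possible.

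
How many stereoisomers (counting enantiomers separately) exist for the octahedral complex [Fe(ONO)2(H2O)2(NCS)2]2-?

6

An octahedron has six vertices in three trans pairs; every non-trans pair is cis.
Systematic placement gives 5 geometric isomers: ONO trans, H2O trans, NCS trans; ONO cis, H2O trans, NCS cis; ONO trans, H2O cis, NCS cis; ONO cis, H2O cis, NCS cis (chiral); ONO cis, H2O cis, NCS trans.
One of these lacks any improper symmetry element and so occurs as an enantiomeric pair, giving 5 + 1 = 6 stereoisomers in total.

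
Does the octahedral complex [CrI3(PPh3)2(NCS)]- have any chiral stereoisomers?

The six octahedral sites form three mutually perpendicular trans pairs.
Systematic placement gives 3 geometric isomers: I mer, PPh3 trans; I mer, PPh3 cis; I fac, PPh3 cis.
Each arrangement has an internal mirror plane or centre of symmetry, so none is chiral.

no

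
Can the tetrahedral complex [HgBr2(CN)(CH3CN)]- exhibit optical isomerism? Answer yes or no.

no

All four vertices of a tetrahedron are equivalent and mutually adjacent, so cis/trans isomerism cannot arise.
Only one geometric arrangement is possible.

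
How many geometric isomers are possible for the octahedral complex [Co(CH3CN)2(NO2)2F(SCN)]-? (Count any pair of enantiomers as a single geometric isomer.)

In an octahedral complex each vertex has one trans partner and four cis neighbours.
Working through the distinct placements yields 6 geometric isomers: CH3CN trans, NO2 cis; CH3CN trans, NO2 trans; CH3CN cis, NO2 cis (3 arrangements, 2 chiral); CH3CN cis, NO2 trans.

6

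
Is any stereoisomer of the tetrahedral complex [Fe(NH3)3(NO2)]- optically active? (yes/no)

no

All four vertices of a tetrahedron are equivalent and mutually adjacent, so cis/trans isomerism cannot arise.
Only one geometric arrangement is possible.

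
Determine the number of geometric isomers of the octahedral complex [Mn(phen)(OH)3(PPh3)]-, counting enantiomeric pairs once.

In an octahedral complex each vertex has one trans partner and four cis neighbours.
Each phen is bidentate and must span two cis positions.
Systematic placement gives 2 geometric isomers: OH mer; OH fac.

2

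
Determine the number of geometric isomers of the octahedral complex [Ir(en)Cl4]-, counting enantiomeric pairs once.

1

An octahedron has six vertices in three trans pairs; every non-trans pair is cis.
Each en is bidentate and must span two cis positions.
Only one geometric arrangement is possible.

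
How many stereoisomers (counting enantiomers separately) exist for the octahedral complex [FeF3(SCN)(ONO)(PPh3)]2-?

There are 4 geometric isomers: F mer (3 arrangements); F fac (chiral).
One of these lacks any improper symmetry element and so occurs as an enantiomeric pair, giving 4 + 1 = 5 stereoisomers in total.

5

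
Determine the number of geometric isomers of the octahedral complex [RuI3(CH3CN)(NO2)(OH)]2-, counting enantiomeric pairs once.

Systematic placement gives 4 geometric isomers: I mer (3 arrangements); I fac (chiral).

4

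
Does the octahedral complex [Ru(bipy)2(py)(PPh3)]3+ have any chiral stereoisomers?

yes

In an octahedral complex each vertex has one trans partner and four cis neighbours.
Each bipy is bidentate and must span two cis positions.
The distinct arrangements are (2 in all): py and PPh3 mutually cis (chiral); py and PPh3 mutually trans.
One of these lacks any improper symmetry element and so occurs as an enantiomeric pair, giving 2 + 1 = 3 stereoisomers in total.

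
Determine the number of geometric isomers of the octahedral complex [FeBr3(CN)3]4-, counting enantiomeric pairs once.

Systematic placement gives 2 geometric isomers: Br mer; Br fac.

2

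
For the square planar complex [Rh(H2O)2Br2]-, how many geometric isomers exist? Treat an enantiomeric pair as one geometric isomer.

2

In a square planar complex each vertex has one trans partner and two cis neighbours.
Systematic placement gives 2 geometric isomers: H2O cis; H2O trans.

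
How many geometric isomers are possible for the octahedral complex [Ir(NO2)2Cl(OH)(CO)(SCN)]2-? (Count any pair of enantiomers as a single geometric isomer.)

An octahedron has six vertices in three trans pairs; every non-trans pair is cis.
Exhaustive case analysis gives 9 geometric isomers.

9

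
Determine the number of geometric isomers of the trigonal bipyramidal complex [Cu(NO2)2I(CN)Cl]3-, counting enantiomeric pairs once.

A trigonal bipyramid has two axial and three equatorial sites, which are chemically inequivalent.
Systematic enumeration (placing each ligand type in turn and discarding arrangements equivalent by rotation or reflection) gives 7 geometric isomers.

7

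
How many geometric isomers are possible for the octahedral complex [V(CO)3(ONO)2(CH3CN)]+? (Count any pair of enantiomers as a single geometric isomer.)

An octahedron has six vertices in three trans pairs; every non-trans pair is cis.
Systematic placement gives 3 geometric isomers: CO mer, ONO trans; CO fac, ONO cis; CO mer, ONO cis.

3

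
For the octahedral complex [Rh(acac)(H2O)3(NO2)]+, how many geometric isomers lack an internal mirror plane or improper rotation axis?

0

An octahedron has six vertices in three trans pairs; every non-trans pair is cis.
Each acac is bidentate and must span two cis positions.
There are 2 geometric isomers: H2O mer; H2O fac.
Each arrangement has an internal mirror plane or centre of symmetry, so none is chiral.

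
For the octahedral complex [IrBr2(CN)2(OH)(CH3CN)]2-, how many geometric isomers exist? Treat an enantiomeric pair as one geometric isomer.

6

Systematic placement gives 6 geometric isomers: Br trans, CN cis; Br trans, CN trans; Br cis, CN cis (3 arrangements, 2 chiral); Br cis, CN trans.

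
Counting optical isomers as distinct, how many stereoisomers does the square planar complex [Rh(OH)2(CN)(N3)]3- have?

2

Systematic placement gives 2 geometric isomers: OH cis; OH trans.
Each arrangement has an internal mirror plane or centre of symmetry, so none is chiral.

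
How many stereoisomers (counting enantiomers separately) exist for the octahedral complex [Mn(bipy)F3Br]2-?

2

Each bipy is bidentate and must span two cis positions.
There are 2 geometric isomers: F fac; F mer.
Each arrangement has an internal mirror plane or centre of symmetry, so none is chiral.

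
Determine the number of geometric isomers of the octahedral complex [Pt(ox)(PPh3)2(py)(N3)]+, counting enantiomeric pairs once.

In an octahedral complex each vertex has one trans partner and four cis neighbours.
Each ox is bidentate and must span two cis positions.
The distinct arrangements are (4 in all): PPh3 cis (3 arrangements, 2 chiral); PPh3 trans.

4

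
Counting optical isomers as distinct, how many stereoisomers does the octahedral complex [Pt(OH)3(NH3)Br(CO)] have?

The six octahedral sites form three mutually perpendicular trans pairs.
There are 4 geometric isomers: OH mer (3 arrangements); OH fac (chiral).
One of these lacks any improper symmetry element and so occurs as an enantiomeric pair, giving 4 + 1 = 5 stereoisomers in total.

5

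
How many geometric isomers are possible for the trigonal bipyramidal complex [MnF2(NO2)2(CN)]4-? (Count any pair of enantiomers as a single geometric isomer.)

In a trigonal bipyramid the two axial positions differ from the three equatorial ones.
Exhaustive case analysis gives 5 geometric isomers.

5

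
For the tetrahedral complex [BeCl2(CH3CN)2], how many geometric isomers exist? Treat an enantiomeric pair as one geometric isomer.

In a tetrahedral complex all four positions are equivalent and every pair of ligands is adjacent — there is no cis/trans distinction.
Only one geometric arrangement is possible.

1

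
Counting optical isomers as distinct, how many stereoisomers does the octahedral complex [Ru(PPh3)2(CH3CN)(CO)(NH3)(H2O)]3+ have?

15

Exhaustive case analysis gives 9 geometric isomers.
Of these, 6 lack any improper symmetry element and so occur as enantiomeric pairs, giving 9 + 6 = 15 stereoisomers in total.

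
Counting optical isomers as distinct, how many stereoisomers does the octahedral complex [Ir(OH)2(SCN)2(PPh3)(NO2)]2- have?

In an octahedral complex each vertex has one trans partner and four cis neighbours.
The distinct arrangements are (6 in all): OH cis, SCN trans; OH cis, SCN cis (3 arrangements, 2 chiral); OH trans, SCN trans; OH trans, SCN cis.
Of these, 2 lack any improper symmetry element and so occur as enantiomeric pairs, giving 6 + 2 = 8 stereoisomers in total.

8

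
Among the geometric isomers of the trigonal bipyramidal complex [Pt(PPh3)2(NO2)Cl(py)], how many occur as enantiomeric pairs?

3

In a trigonal bipyramid the two axial positions differ from the three equatorial ones.
Placing the ligands in turn and identifying arrangements related by rotation or reflection leaves 7 distinct geometric isomers.
Of these, 3 lack any improper symmetry element and so occur as enantiomeric pairs, giving 7 + 3 = 10 stereoisomers in total.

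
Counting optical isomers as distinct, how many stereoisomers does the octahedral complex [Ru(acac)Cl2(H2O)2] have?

In an octahedral complex each vertex has one trans partner and four cis neighbours.
Each acac is bidentate and must span two cis positions.
Systematic placement gives 3 geometric isomers: Cl trans, H2O cis; Cl cis, H2O cis (chiral); Cl cis, H2O trans.
One of these lacks any improper symmetry element and so occurs as an enantiomeric pair, giving 3 + 1 = 4 stereoisomers in total.

4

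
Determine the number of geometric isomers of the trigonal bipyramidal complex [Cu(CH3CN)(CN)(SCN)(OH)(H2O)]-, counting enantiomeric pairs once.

10

In a trigonal bipyramid the two axial positions differ from the three equatorial ones.
Placing the ligands in turn and identifying arrangements related by rotation or reflection leaves 10 distinct geometric isomers.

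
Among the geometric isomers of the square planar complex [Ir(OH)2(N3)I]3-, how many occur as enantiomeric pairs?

A square has two trans pairs of vertices; adjacent vertices are cis.
There are 2 geometric isomers: OH cis; OH trans.
Each arrangement has an internal mirror plane or centre of symmetry, so none is chiral.

0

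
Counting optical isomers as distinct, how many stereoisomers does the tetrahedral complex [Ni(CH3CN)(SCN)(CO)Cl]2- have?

2

Only one geometric arrangement is possible; it has no improper symmetry element, so it exists as a pair of enantiomers (2 stereoisomers).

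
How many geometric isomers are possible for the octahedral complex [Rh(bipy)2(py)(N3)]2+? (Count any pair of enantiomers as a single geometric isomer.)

Each bipy is bidentate and must span two cis positions.
Working through the distinct placements yields 2 geometric isomers: py and N3 mutually cis (chiral); py and N3 mutually trans.

2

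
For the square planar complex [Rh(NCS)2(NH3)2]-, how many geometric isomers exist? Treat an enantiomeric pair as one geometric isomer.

2

A square has two trans pairs of vertices; adjacent vertices are cis.
Working through the distinct placements yields 2 geometric isomers: NCS cis; NCS trans.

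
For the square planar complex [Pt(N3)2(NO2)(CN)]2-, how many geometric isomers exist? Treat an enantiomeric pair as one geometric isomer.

In a square planar complex each vertex has one trans partner and two cis neighbours.
There are 2 geometric isomers: N3 cis; N3 trans.

2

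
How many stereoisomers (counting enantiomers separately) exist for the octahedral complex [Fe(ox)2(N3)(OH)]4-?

3

Each ox is bidentate and must span two cis positions.
Systematic placement gives 2 geometric isomers: N3 and OH mutually trans; N3 and OH mutually cis (chiral).
One of these lacks any improper symmetry element and so occurs as an enantiomeric pair, giving 2 + 1 = 3 stereoisomers in total.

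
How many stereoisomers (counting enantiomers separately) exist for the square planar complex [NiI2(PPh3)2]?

A square has two trans pairs of vertices; adjacent vertices are cis.
Systematic placement gives 2 geometric isomers: I cis; I trans.
Each arrangement has an internal mirror plane or centre of symmetry, so none is chiral.

2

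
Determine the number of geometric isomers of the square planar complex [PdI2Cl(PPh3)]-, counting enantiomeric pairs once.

2

In a square planar complex each vertex has one trans partner and two cis neighbours.
The distinct arrangements are (2 in all): I cis; I trans.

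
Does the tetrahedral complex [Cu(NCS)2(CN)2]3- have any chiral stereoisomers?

no

Only one geometric arrangement is possible.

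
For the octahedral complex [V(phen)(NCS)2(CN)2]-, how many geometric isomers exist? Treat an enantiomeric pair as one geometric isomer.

3

An octahedron has six vertices in three trans pairs; every non-trans pair is cis.
Each phen is bidentate and must span two cis positions.
There are 3 geometric isomers: NCS cis, CN trans; NCS cis, CN cis (chiral); NCS trans, CN cis.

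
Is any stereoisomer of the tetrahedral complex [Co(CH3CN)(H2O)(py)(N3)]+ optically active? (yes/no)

Only one geometric arrangement is possible; it has no improper symmetry element, so it exists as a pair of enantiomers (2 stereoisomers).

yes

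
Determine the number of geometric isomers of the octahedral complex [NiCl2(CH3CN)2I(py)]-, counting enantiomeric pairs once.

6

Working through the distinct placements yields 6 geometric isomers: Cl trans, CH3CN trans; Cl cis, CH3CN trans; Cl cis, CH3CN cis (3 arrangements, 2 chiral); Cl trans, CH3CN cis.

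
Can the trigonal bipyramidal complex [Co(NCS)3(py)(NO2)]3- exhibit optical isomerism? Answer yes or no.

no

In a trigonal bipyramid the two axial positions differ from the three equatorial ones.
Systematic placement gives 4 geometric isomers: py equatorial, NO2 equatorial; py equatorial, NO2 axial; py axial, NO2 equatorial; py axial, NO2 axial.
Each arrangement has an internal mirror plane or centre of symmetry, so none is chiral.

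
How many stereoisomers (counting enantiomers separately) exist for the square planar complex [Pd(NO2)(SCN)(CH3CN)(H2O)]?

In a square planar complex each vertex has one trans partner and two cis neighbours.
Working through the distinct placements yields 3 geometric isomers: (CH3CN/NO2 trans, H2O/SCN trans); (CH3CN/SCN trans, H2O/NO2 trans); (CH3CN/H2O trans, NO2/SCN trans).
Each arrangement has an internal mirror plane or centre of symmetry, so none is chiral.

3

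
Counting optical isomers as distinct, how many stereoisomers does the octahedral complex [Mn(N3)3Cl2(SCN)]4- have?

3

An octahedron has six vertices in three trans pairs; every non-trans pair is cis.
The distinct arrangements are (3 in all): N3 mer, Cl trans; N3 fac, Cl cis; N3 mer, Cl cis.
Each arrangement has an internal mirror plane or centre of symmetry, so none is chiral.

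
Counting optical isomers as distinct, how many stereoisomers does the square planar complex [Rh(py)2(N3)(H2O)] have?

2

In a square planar complex each vertex has one trans partner and two cis neighbours.
There are 2 geometric isomers: py cis; py trans.
Each arrangement has an internal mirror plane or centre of symmetry, so none is chiral.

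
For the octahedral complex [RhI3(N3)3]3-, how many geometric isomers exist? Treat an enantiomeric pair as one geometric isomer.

2

An octahedron has six vertices in three trans pairs; every non-trans pair is cis.
Systematic placement gives 2 geometric isomers: I mer; I fac.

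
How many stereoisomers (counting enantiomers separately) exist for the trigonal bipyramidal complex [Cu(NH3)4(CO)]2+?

2

A trigonal bipyramid has two axial and three equatorial sites, which are chemically inequivalent.
Systematic placement gives 2 geometric isomers: CO axial; CO equatorial.
Each arrangement has an internal mirror plane or centre of symmetry, so none is chiral.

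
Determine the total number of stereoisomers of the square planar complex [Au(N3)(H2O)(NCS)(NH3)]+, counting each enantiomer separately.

3

Systematic placement gives 3 geometric isomers: (H2O/NCS trans, N3/NH3 trans); (H2O/NH3 trans, N3/NCS trans); (H2O/N3 trans, NCS/NH3 trans).
Each arrangement has an internal mirror plane or centre of symmetry, so none is chiral.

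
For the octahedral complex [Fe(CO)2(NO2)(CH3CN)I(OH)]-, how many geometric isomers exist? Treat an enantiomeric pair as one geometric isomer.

In an octahedral complex each vertex has one trans partner and four cis neighbours.
Placing the ligands in turn and identifying arrangements related by rotation or reflection leaves 9 distinct geometric isomers.

9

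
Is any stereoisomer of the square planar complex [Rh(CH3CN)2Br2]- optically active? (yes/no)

no

The distinct arrangements are (2 in all): CH3CN cis; CH3CN trans.
Each arrangement has an internal mirror plane or centre of symmetry, so none is chiral.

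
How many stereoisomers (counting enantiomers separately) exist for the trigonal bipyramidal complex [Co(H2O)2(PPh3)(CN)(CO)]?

10

Systematic enumeration (placing each ligand type in turn and discarding arrangements equivalent by rotation or reflection) gives 7 geometric isomers.
Of these, 3 lack any improper symmetry element and so occur as enantiomeric pairs, giving 7 + 3 = 10 stereoisomers in total.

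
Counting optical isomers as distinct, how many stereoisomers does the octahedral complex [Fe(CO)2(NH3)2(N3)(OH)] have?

8

The distinct arrangements are (6 in all): CO trans, NH3 cis; CO trans, NH3 trans; CO cis, NH3 cis (3 arrangements, 2 chiral); CO cis, NH3 trans.
Of these, 2 lack any improper symmetry element and so occur as enantiomeric pairs, giving 6 + 2 = 8 stereoisomers in total.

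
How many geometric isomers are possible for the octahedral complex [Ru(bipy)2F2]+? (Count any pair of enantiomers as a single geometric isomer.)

2

In an octahedral complex each vertex has one trans partner and four cis neighbours.
Each bipy is bidentate and must span two cis positions.
Working through the distinct placements yields 2 geometric isomers: F trans; F cis (chiral).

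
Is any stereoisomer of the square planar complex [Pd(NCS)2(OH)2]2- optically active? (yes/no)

A square has two trans pairs of vertices; adjacent vertices are cis.
Working through the distinct placements yields 2 geometric isomers: NCS cis; NCS trans.
Each arrangement has an internal mirror plane or centre of symmetry, so none is chiral.

no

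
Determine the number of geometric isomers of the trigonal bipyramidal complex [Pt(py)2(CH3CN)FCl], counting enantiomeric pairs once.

7

In a trigonal bipyramid the two axial positions differ from the three equatorial ones.
Placing the ligands in turn and identifying arrangements related by rotation or reflection leaves 7 distinct geometric isomers.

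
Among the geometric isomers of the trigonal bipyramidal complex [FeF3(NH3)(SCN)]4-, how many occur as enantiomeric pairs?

The distinct arrangements are (4 in all): NH3 equatorial, SCN equatorial; NH3 axial, SCN equatorial; NH3 equatorial, SCN axial; NH3 axial, SCN axial.
Each arrangement has an internal mirror plane or centre of symmetry, so none is chiral.

0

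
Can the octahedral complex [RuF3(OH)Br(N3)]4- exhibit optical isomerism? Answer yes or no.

yes

In an octahedral complex each vertex has one trans partner and four cis neighbours.
Working through the distinct placements yields 4 geometric isomers: F mer (3 arrangements); F fac (chiral).
One of these lacks any improper symmetry element and so occurs as an enantiomeric pair, giving 4 + 1 = 5 stereoisomers in total.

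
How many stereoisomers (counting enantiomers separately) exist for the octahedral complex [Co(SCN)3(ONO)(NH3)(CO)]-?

5

An octahedron has six vertices in three trans pairs; every non-trans pair is cis.
Working through the distinct placements yields 4 geometric isomers: SCN mer (3 arrangements); SCN fac (chiral).
One of these lacks any improper symmetry element and so occurs as an enantiomeric pair, giving 4 + 1 = 5 stereoisomers in total.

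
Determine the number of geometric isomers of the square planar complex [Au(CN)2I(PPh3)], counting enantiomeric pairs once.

2

The distinct arrangements are (2 in all): CN cis; CN trans.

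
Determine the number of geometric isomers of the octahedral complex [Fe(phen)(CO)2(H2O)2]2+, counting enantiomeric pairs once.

The six octahedral sites form three mutually perpendicular trans pairs.
Each phen is bidentate and must span two cis positions.
The distinct arrangements are (3 in all): CO trans, H2O cis; CO cis, H2O cis (chiral); CO cis, H2O trans.

3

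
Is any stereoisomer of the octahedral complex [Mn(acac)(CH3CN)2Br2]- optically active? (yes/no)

An octahedron has six vertices in three trans pairs; every non-trans pair is cis.
Each acac is bidentate and must span two cis positions.
Systematic placement gives 3 geometric isomers: CH3CN cis, Br trans; CH3CN cis, Br cis (chiral); CH3CN trans, Br cis.
One of these lacks any improper symmetry element and so occurs as an enantiomeric pair, giving 3 + 1 = 4 stereoisomers in total.

yes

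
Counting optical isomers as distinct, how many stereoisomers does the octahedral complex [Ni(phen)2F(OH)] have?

3

An octahedron has six vertices in three trans pairs; every non-trans pair is cis.
Each phen is bidentate and must span two cis positions.
Systematic placement gives 2 geometric isomers: F and OH mutually trans; F and OH mutually cis (chiral).
One of these lacks any improper symmetry element and so occurs as an enantiomeric pair, giving 2 + 1 = 3 stereoisomers in total.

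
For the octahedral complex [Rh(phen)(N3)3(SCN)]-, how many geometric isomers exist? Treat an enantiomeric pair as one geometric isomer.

Each phen is bidentate and must span two cis positions.
The distinct arrangements are (2 in all): N3 mer; N3 fac.

2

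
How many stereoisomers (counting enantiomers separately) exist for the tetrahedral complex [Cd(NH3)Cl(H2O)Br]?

All four vertices of a tetrahedron are equivalent and mutually adjacent, so cis/trans isomerism cannot arise.
Only one geometric arrangement is possible; it has no improper symmetry element, so it exists as a pair of enantiomers (2 stereoisomers).

2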